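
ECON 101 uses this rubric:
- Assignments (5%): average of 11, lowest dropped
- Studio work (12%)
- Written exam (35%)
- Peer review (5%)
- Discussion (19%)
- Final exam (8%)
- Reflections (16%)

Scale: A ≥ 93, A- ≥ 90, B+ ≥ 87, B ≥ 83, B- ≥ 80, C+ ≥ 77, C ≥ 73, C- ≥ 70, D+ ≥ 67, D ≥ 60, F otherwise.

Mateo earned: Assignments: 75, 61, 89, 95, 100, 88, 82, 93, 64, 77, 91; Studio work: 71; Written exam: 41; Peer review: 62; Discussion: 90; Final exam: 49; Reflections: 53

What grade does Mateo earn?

F

Assignments: drop 61 → average of remaining 10 = 854/10 = 85.4
Weighted total:
  Assignments 85.4 × 0.05 = 4.27
  Studio work 71 × 0.12 = 8.52
  Written exam 41 × 0.35 = 14.35
  Peer review 62 × 0.05 = 3.1
  Discussion 90 × 0.19 = 17.1
  Final exam 49 × 0.08 = 3.92
  Reflections 53 × 0.16 = 8.48
Sum = 59.74
59.74 < 60 → F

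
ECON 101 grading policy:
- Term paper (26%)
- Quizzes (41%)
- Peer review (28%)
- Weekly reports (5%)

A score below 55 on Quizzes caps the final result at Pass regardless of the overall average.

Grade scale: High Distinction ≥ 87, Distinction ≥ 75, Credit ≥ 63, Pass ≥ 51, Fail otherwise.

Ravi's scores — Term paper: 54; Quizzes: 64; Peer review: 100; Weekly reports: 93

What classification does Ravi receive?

Credit

Quizzes score 64 ≥ 55: minimum met.
Weighted total:
  Term paper 54 × 0.26 = 14.04
  Quizzes 64 × 0.41 = 26.24
  Peer review 100 × 0.28 = 28
  Weekly reports 93 × 0.05 = 4.65
Sum = 72.93
72.93 is ≥ 63 and < 75 → Credit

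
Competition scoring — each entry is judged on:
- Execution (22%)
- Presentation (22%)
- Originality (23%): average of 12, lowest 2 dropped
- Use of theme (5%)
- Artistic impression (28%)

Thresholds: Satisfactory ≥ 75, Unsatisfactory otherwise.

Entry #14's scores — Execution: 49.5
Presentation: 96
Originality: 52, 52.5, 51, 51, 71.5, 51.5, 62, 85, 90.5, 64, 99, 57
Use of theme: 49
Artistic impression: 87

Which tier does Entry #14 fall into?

Originality: drop 51, 51 → average of remaining 10 = 685/10 = 68.5
Weighted total:
  Execution 49.5 × 0.22 = 10.89
  Presentation 96 × 0.22 = 21.12
  Originality 68.5 × 0.23 = 15.755
  Use of theme 49 × 0.05 = 2.45
  Artistic impression 87 × 0.28 = 24.36
Sum = 74.575
74.575 < 75 → Unsatisfactory

Unsatisfactory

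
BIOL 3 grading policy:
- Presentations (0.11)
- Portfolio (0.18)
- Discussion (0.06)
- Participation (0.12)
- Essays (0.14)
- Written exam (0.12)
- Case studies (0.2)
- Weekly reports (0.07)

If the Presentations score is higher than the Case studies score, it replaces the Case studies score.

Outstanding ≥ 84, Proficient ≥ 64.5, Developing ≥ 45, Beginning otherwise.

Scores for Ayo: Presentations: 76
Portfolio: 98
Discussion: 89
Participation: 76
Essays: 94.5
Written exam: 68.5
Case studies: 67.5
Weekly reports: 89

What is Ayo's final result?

Presentations (76) > Case studies (67.5), so Case studies counts as 76.
Weighted total:
  Presentations 76 × 0.11 = 8.36
  Portfolio 98 × 0.18 = 17.64
  Discussion 89 × 0.06 = 5.34
  Participation 76 × 0.12 = 9.12
  Essays 94.5 × 0.14 = 13.23
  Written exam 68.5 × 0.12 = 8.22
  Case studies 76 × 0.2 = 15.2
  Weekly reports 89 × 0.07 = 6.23
Sum = 83.34
83.34 is ≥ 64.5 and < 84 → Proficient

Proficient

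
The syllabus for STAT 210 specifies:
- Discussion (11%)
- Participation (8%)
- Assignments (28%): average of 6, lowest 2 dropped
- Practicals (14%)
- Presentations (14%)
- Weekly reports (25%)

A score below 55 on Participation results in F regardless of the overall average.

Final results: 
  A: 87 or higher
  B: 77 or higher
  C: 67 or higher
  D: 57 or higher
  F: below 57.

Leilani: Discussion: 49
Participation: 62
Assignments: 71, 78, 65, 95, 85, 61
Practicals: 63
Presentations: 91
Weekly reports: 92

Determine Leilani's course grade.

Assignments: drop 61, 65 → average of remaining 4 = 329/4 = 82.25
Participation score 62 ≥ 55: minimum met.
Weighted total:
  Discussion 49 × 0.11 = 5.39
  Participation 62 × 0.08 = 4.96
  Assignments 82.25 × 0.28 = 23.03
  Practicals 63 × 0.14 = 8.82
  Presentations 91 × 0.14 = 12.74
  Weekly reports 92 × 0.25 = 23
Sum = 77.94
77.94 is ≥ 77 and < 87 → B

B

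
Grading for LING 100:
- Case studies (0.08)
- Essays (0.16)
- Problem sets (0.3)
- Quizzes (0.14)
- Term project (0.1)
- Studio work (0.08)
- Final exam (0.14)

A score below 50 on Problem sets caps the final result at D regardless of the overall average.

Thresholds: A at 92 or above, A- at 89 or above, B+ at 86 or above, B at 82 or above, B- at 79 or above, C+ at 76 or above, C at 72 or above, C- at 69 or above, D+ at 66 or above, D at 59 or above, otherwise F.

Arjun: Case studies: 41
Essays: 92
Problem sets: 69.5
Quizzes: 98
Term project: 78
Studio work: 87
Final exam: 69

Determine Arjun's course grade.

Problem sets score 69.5 ≥ 50: minimum met.
Weighted total:
  Case studies 41 × 0.08 = 3.28
  Essays 92 × 0.16 = 14.72
  Problem sets 69.5 × 0.3 = 20.85
  Quizzes 98 × 0.14 = 13.72
  Term project 78 × 0.1 = 7.8
  Studio work 87 × 0.08 = 6.96
  Final exam 69 × 0.14 = 9.66
Sum = 76.99
76.99 is ≥ 76 and < 79 → C+

C+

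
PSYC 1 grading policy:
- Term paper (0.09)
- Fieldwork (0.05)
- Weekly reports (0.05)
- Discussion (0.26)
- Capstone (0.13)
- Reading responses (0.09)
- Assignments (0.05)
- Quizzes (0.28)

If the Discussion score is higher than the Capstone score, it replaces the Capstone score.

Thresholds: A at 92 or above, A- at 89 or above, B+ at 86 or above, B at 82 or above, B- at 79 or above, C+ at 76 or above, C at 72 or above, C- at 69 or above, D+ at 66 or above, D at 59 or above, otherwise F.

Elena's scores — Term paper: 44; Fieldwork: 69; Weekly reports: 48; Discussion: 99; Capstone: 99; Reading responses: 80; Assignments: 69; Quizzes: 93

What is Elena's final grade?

B

Discussion (99) ≤ Capstone (99), so Capstone stays at 99.
Weighted total:
  Term paper 44 × 0.09 = 3.96
  Fieldwork 69 × 0.05 = 3.45
  Weekly reports 48 × 0.05 = 2.4
  Discussion 99 × 0.26 = 25.74
  Capstone 99 × 0.13 = 12.87
  Reading responses 80 × 0.09 = 7.2
  Assignments 69 × 0.05 = 3.45
  Quizzes 93 × 0.28 = 26.04
Sum = 85.11
85.11 is ≥ 82 and < 86 → B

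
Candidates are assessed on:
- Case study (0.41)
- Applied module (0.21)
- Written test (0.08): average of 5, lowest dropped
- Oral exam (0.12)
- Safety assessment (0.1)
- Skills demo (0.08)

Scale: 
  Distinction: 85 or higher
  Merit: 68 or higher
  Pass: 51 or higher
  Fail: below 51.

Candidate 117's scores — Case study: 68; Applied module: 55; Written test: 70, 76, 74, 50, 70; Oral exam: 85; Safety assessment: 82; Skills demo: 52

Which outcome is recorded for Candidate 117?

Pass

Written test: drop 50 → average of remaining 4 = 290/4 = 72.5
Weighted total:
  Case study 68 × 0.41 = 27.88
  Applied module 55 × 0.21 = 11.55
  Written test 72.5 × 0.08 = 5.8
  Oral exam 85 × 0.12 = 10.2
  Safety assessment 82 × 0.1 = 8.2
  Skills demo 52 × 0.08 = 4.16
Sum = 67.79
67.79 is ≥ 51 and < 68 → Pass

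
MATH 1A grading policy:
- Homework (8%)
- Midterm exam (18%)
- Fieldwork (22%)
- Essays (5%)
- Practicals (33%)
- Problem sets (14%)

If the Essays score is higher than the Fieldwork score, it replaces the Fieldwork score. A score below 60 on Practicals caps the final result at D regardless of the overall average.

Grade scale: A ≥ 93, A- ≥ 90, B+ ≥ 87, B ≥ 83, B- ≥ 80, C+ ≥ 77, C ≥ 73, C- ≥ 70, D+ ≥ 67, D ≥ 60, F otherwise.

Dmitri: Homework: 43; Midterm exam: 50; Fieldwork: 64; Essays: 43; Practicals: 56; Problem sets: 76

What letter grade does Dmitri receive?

F

Essays (43) ≤ Fieldwork (64), so Fieldwork stays at 64.
Practicals score 56 < 60: minimum not met.
Weighted total:
  Homework 43 × 0.08 = 3.44
  Midterm exam 50 × 0.18 = 9
  Fieldwork 64 × 0.22 = 14.08
  Essays 43 × 0.05 = 2.15
  Practicals 56 × 0.33 = 18.48
  Problem sets 76 × 0.14 = 10.64
Sum = 57.79
57.79 would be F; cap at D applies → F.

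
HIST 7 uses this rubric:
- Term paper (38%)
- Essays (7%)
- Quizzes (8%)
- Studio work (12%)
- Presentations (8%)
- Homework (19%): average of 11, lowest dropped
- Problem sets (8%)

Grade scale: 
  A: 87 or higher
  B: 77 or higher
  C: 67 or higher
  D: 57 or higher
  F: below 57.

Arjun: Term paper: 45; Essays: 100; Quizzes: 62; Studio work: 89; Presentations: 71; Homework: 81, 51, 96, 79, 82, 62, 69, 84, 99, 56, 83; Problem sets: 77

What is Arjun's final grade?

Homework: drop 51 → average of remaining 10 = 791/10 = 79.1
Weighted total:
  Term paper 45 × 0.38 = 17.1
  Essays 100 × 0.07 = 7
  Quizzes 62 × 0.08 = 4.96
  Studio work 89 × 0.12 = 10.68
  Presentations 71 × 0.08 = 5.68
  Homework 79.1 × 0.19 = 15.029
  Problem sets 77 × 0.08 = 6.16
Sum = 66.609
66.609 is ≥ 57 and < 67 → D

D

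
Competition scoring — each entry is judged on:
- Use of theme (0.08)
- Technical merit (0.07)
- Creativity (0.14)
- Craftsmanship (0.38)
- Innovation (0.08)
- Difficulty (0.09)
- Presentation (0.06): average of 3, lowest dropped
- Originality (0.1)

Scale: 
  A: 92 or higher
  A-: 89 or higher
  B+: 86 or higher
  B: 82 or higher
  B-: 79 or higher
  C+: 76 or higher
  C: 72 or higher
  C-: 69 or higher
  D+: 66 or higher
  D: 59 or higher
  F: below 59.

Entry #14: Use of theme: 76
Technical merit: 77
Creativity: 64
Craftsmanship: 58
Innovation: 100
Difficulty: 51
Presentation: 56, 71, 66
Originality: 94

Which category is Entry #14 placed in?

D+

Presentation: drop 56 → average of remaining 2 = 137/2 = 68.5
Weighted total:
  Use of theme 76 × 0.08 = 6.08
  Technical merit 77 × 0.07 = 5.39
  Creativity 64 × 0.14 = 8.96
  Craftsmanship 58 × 0.38 = 22.04
  Innovation 100 × 0.08 = 8
  Difficulty 51 × 0.09 = 4.59
  Presentation 68.5 × 0.06 = 4.11
  Originality 94 × 0.1 = 9.4
Sum = 68.57
68.57 is ≥ 66 and < 69 → D+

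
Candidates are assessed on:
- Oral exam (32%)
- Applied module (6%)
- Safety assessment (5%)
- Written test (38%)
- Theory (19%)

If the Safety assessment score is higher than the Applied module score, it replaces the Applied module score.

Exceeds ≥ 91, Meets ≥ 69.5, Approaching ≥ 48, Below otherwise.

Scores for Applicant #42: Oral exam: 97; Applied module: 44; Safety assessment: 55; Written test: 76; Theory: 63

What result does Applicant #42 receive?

Safety assessment (55) > Applied module (44), so Applied module counts as 55.
Weighted total:
  Oral exam 97 × 0.32 = 31.04
  Applied module 55 × 0.06 = 3.3
  Safety assessment 55 × 0.05 = 2.75
  Written test 76 × 0.38 = 28.88
  Theory 63 × 0.19 = 11.97
Sum = 77.94
77.94 is ≥ 69.5 and < 91 → Meets

Meets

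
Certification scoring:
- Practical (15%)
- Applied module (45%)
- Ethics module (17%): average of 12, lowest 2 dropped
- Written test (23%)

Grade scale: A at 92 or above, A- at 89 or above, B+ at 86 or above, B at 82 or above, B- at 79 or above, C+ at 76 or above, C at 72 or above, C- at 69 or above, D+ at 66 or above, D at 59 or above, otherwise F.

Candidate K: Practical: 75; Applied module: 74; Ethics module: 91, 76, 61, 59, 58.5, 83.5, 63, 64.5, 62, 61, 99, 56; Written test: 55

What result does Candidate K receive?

Ethics module: drop 56, 58.5 → average of remaining 10 = 720/10 = 72
Weighted total:
  Practical 75 × 0.15 = 11.25
  Applied module 74 × 0.45 = 33.3
  Ethics module 72 × 0.17 = 12.24
  Written test 55 × 0.23 = 12.65
Sum = 69.44
69.44 is ≥ 69 and < 72 → C-

C-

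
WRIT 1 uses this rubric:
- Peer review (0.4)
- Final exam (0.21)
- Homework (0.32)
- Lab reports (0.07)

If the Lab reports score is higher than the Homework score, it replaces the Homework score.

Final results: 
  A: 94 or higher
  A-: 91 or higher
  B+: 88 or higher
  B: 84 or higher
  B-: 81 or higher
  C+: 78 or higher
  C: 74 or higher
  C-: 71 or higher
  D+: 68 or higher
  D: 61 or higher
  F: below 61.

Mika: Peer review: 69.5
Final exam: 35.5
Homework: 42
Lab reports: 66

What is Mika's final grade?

Lab reports (66) > Homework (42), so Homework counts as 66.
Weighted total:
  Peer review 69.5 × 0.4 = 27.8
  Final exam 35.5 × 0.21 = 7.455
  Homework 66 × 0.32 = 21.12
  Lab reports 66 × 0.07 = 4.62
Sum = 60.995
60.995 < 61 → F

F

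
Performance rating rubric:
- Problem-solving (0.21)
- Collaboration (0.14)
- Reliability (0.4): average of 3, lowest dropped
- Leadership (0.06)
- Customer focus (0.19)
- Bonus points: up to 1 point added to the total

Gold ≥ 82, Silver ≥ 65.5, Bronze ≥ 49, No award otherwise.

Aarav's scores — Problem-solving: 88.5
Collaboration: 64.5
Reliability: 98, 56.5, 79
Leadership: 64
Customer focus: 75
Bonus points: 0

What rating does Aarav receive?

Silver

Reliability: drop 56.5 → average of remaining 2 = 177/2 = 88.5
Weighted total:
  Problem-solving 88.5 × 0.21 = 18.585
  Collaboration 64.5 × 0.14 = 9.03
  Reliability 88.5 × 0.4 = 35.4
  Leadership 64 × 0.06 = 3.84
  Customer focus 75 × 0.19 = 14.25
Sum = 81.105
Bonus points: 81.105 + 0 = 81.105
81.105 is ≥ 65.5 and < 82 → Silver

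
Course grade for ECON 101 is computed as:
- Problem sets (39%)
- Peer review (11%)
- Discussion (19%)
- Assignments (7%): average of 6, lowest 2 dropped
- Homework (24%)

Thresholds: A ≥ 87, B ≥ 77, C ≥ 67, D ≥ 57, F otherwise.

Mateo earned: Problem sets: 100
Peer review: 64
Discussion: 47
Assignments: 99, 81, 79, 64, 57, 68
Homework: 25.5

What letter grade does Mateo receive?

D

Assignments: drop 57, 64 → average of remaining 4 = 327/4 = 81.75
Weighted total:
  Problem sets 100 × 0.39 = 39
  Peer review 64 × 0.11 = 7.04
  Discussion 47 × 0.19 = 8.93
  Assignments 81.75 × 0.07 = 5.7225
  Homework 25.5 × 0.24 = 6.12
Sum = 66.8125
66.8125 is ≥ 57 and < 67 → D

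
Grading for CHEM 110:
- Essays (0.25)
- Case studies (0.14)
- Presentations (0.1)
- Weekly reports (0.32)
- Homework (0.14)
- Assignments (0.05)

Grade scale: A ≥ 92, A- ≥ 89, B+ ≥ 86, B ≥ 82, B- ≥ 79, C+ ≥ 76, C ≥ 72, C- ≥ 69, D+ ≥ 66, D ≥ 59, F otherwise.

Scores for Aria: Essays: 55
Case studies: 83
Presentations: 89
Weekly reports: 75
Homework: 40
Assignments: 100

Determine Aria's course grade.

Weighted total:
  Essays 55 × 0.25 = 13.75
  Case studies 83 × 0.14 = 11.62
  Presentations 89 × 0.1 = 8.9
  Weekly reports 75 × 0.32 = 24
  Homework 40 × 0.14 = 5.6
  Assignments 100 × 0.05 = 5
Sum = 68.87
68.87 is ≥ 66 and < 69 → D+

D+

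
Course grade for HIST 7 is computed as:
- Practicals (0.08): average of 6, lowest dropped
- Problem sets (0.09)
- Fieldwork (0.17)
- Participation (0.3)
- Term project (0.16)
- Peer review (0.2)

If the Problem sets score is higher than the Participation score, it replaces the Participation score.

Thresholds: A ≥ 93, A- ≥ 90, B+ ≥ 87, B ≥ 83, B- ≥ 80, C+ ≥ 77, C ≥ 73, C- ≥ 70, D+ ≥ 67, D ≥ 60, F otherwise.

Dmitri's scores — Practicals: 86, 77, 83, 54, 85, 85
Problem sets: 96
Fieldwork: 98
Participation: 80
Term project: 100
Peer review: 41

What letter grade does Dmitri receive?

B

Practicals: drop 54 → average of remaining 5 = 416/5 = 83.2
Problem sets (96) > Participation (80), so Participation counts as 96.
Weighted total:
  Practicals 83.2 × 0.08 = 6.656
  Problem sets 96 × 0.09 = 8.64
  Fieldwork 98 × 0.17 = 16.66
  Participation 96 × 0.3 = 28.8
  Term project 100 × 0.16 = 16
  Peer review 41 × 0.2 = 8.2
Sum = 84.956
84.956 is ≥ 83 and < 87 → B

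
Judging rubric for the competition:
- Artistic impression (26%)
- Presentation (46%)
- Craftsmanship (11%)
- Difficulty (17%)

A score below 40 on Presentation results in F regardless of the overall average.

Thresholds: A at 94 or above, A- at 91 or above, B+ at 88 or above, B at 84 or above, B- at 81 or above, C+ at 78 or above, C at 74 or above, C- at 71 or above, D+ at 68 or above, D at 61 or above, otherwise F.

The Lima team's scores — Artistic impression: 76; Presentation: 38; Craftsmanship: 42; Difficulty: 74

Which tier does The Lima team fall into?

F

Presentation score 38 < 40: minimum not met.
Weighted total:
  Artistic impression 76 × 0.26 = 19.76
  Presentation 38 × 0.46 = 17.48
  Craftsmanship 42 × 0.11 = 4.62
  Difficulty 74 × 0.17 = 12.58
Sum = 54.44
Because the Presentation minimum was not met, the result is F.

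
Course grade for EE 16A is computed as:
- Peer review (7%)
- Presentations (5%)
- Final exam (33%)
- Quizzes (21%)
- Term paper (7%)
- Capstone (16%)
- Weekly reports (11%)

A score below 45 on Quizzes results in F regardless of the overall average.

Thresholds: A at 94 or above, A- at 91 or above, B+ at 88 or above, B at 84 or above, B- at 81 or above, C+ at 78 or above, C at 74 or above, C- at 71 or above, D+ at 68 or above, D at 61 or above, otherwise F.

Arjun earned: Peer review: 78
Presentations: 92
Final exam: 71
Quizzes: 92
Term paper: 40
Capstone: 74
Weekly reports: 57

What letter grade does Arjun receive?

Quizzes score 92 ≥ 45: minimum met.
Weighted total:
  Peer review 78 × 0.07 = 5.46
  Presentations 92 × 0.05 = 4.6
  Final exam 71 × 0.33 = 23.43
  Quizzes 92 × 0.21 = 19.32
  Term paper 40 × 0.07 = 2.8
  Capstone 74 × 0.16 = 11.84
  Weekly reports 57 × 0.11 = 6.27
Sum = 73.72
73.72 is ≥ 71 and < 74 → C-

C-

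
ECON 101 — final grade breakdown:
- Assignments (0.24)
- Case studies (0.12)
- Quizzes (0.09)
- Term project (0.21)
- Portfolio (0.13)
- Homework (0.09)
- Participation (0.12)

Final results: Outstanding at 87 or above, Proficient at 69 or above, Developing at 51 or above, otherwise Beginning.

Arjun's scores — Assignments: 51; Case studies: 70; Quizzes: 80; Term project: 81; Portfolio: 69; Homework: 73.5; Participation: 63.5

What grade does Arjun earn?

Developing

Weighted total:
  Assignments 51 × 0.24 = 12.24
  Case studies 70 × 0.12 = 8.4
  Quizzes 80 × 0.09 = 7.2
  Term project 81 × 0.21 = 17.01
  Portfolio 69 × 0.13 = 8.97
  Homework 73.5 × 0.09 = 6.615
  Participation 63.5 × 0.12 = 7.62
Sum = 68.055
68.055 is ≥ 51 and < 69 → Developing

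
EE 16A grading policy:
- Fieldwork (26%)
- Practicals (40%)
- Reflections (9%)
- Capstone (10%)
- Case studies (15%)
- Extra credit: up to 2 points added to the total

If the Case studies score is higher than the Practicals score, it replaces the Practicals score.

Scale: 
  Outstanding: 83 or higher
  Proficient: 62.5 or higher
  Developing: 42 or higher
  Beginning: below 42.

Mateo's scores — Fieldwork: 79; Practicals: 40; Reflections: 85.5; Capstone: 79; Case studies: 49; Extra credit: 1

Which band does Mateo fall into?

Case studies (49) > Practicals (40), so Practicals counts as 49.
Weighted total:
  Fieldwork 79 × 0.26 = 20.54
  Practicals 49 × 0.4 = 19.6
  Reflections 85.5 × 0.09 = 7.695
  Capstone 79 × 0.1 = 7.9
  Case studies 49 × 0.15 = 7.35
Sum = 63.085
Extra credit: 63.085 + 1 = 64.085
64.085 is ≥ 62.5 and < 83 → Proficient

Proficient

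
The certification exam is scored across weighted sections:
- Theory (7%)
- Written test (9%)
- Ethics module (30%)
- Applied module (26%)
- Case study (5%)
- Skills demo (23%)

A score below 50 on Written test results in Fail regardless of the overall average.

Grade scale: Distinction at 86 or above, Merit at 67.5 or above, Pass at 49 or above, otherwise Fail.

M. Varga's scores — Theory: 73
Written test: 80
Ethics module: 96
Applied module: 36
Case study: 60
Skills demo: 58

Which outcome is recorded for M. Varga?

Written test score 80 ≥ 50: minimum met.
Weighted total:
  Theory 73 × 0.07 = 5.11
  Written test 80 × 0.09 = 7.2
  Ethics module 96 × 0.3 = 28.8
  Applied module 36 × 0.26 = 9.36
  Case study 60 × 0.05 = 3
  Skills demo 58 × 0.23 = 13.34
Sum = 66.81
66.81 is ≥ 49 and < 67.5 → Pass

Pass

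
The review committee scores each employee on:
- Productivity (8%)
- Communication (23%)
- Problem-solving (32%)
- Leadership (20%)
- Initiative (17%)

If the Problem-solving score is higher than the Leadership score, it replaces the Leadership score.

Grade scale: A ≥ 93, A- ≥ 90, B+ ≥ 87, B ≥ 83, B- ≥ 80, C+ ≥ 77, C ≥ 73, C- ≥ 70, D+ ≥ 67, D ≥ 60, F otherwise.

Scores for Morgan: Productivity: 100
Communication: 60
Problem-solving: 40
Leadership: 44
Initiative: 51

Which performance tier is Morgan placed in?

F

Problem-solving (40) ≤ Leadership (44), so Leadership stays at 44.
Weighted total:
  Productivity 100 × 0.08 = 8
  Communication 60 × 0.23 = 13.8
  Problem-solving 40 × 0.32 = 12.8
  Leadership 44 × 0.2 = 8.8
  Initiative 51 × 0.17 = 8.67
Sum = 52.07
52.07 < 60 → F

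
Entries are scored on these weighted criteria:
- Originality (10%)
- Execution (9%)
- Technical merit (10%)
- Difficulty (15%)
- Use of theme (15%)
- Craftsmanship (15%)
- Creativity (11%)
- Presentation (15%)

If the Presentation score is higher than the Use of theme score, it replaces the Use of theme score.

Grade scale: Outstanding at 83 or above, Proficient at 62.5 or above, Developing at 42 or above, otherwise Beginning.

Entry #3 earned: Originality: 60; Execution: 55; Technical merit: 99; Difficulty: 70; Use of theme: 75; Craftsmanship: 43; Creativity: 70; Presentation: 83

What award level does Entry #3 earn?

Presentation (83) > Use of theme (75), so Use of theme counts as 83.
Weighted total:
  Originality 60 × 0.1 = 6
  Execution 55 × 0.09 = 4.95
  Technical merit 99 × 0.1 = 9.9
  Difficulty 70 × 0.15 = 10.5
  Use of theme 83 × 0.15 = 12.45
  Craftsmanship 43 × 0.15 = 6.45
  Creativity 70 × 0.11 = 7.7
  Presentation 83 × 0.15 = 12.45
Sum = 70.4
70.4 is ≥ 62.5 and < 83 → Proficient

Proficient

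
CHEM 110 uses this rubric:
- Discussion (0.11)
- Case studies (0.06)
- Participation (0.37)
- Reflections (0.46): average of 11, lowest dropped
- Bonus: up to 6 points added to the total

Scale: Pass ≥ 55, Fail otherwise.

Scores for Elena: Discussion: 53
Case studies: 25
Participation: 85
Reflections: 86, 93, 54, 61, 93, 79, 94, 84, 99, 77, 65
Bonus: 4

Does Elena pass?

Reflections: drop 54 → average of remaining 10 = 831/10 = 83.1
Weighted total:
  Discussion 53 × 0.11 = 5.83
  Case studies 25 × 0.06 = 1.5
  Participation 85 × 0.37 = 31.45
  Reflections 83.1 × 0.46 = 38.226
Sum = 77.006
Bonus: 77.006 + 4 = 81.006
81.006 ≥ 55 → Pass

Pass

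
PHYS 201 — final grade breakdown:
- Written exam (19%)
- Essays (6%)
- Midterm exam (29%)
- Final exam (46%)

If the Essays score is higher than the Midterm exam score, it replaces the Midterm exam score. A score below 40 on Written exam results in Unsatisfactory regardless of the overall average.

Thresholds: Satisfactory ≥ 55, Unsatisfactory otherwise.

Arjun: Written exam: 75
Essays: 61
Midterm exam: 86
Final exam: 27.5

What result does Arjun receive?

Essays (61) ≤ Midterm exam (86), so Midterm exam stays at 86.
Written exam score 75 ≥ 40: minimum met.
Weighted total:
  Written exam 75 × 0.19 = 14.25
  Essays 61 × 0.06 = 3.66
  Midterm exam 86 × 0.29 = 24.94
  Final exam 27.5 × 0.46 = 12.65
Sum = 55.5
55.5 ≥ 55 → Satisfactory

Satisfactory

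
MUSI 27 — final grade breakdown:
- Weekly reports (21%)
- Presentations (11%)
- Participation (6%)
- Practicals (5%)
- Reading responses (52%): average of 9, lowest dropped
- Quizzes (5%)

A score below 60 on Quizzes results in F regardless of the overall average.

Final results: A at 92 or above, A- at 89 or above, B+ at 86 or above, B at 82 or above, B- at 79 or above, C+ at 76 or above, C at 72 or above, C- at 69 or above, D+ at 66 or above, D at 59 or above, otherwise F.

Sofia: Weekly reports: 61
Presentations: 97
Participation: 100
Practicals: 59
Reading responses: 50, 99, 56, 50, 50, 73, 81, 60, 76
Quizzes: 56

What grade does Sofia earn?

Reading responses: drop 50 → average of remaining 8 = 545/8 = 68.125
Quizzes score 56 < 60: minimum not met.
Weighted total:
  Weekly reports 61 × 0.21 = 12.81
  Presentations 97 × 0.11 = 10.67
  Participation 100 × 0.06 = 6
  Practicals 59 × 0.05 = 2.95
  Reading responses 68.125 × 0.52 = 35.425
  Quizzes 56 × 0.05 = 2.8
Sum = 70.655
Because the Quizzes minimum was not met, the result is F.

F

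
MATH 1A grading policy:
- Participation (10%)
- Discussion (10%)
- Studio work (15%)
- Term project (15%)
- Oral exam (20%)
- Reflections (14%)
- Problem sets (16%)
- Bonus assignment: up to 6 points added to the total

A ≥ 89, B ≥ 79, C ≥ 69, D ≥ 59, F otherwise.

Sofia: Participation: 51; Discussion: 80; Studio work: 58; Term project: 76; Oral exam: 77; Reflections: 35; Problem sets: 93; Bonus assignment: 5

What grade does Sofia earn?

Weighted total:
  Participation 51 × 0.1 = 5.1
  Discussion 80 × 0.1 = 8
  Studio work 58 × 0.15 = 8.7
  Term project 76 × 0.15 = 11.4
  Oral exam 77 × 0.2 = 15.4
  Reflections 35 × 0.14 = 4.9
  Problem sets 93 × 0.16 = 14.88
Sum = 68.38
Bonus assignment: 68.38 + 5 = 73.38
73.38 is ≥ 69 and < 79 → C

C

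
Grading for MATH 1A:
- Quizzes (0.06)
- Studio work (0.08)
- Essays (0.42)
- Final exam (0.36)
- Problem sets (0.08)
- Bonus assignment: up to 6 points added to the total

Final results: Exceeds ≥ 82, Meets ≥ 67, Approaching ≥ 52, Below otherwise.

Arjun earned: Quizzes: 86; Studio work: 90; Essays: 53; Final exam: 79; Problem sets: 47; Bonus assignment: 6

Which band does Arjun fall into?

Meets

Weighted total:
  Quizzes 86 × 0.06 = 5.16
  Studio work 90 × 0.08 = 7.2
  Essays 53 × 0.42 = 22.26
  Final exam 79 × 0.36 = 28.44
  Problem sets 47 × 0.08 = 3.76
Sum = 66.82
Bonus assignment: 66.82 + 6 = 72.82
72.82 is ≥ 67 and < 82 → Meets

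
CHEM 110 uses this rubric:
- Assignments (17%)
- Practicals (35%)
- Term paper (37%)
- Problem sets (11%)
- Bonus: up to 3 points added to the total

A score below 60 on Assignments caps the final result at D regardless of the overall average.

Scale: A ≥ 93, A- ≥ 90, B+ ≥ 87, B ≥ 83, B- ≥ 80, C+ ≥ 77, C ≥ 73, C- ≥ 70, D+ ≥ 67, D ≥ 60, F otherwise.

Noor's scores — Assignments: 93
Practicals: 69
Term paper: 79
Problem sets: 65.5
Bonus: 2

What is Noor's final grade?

Assignments score 93 ≥ 60: minimum met.
Weighted total:
  Assignments 93 × 0.17 = 15.81
  Practicals 69 × 0.35 = 24.15
  Term paper 79 × 0.37 = 29.23
  Problem sets 65.5 × 0.11 = 7.205
Sum = 76.395
Bonus: 76.395 + 2 = 78.395
78.395 is ≥ 77 and < 80 → C+

C+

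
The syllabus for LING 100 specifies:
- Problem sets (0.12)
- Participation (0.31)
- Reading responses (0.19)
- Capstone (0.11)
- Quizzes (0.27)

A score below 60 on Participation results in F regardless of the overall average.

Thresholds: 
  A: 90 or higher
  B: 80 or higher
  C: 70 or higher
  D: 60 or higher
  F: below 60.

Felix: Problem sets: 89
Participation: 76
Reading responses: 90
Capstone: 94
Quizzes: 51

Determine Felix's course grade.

C

Participation score 76 ≥ 60: minimum met.
Weighted total:
  Problem sets 89 × 0.12 = 10.68
  Participation 76 × 0.31 = 23.56
  Reading responses 90 × 0.19 = 17.1
  Capstone 94 × 0.11 = 10.34
  Quizzes 51 × 0.27 = 13.77
Sum = 75.45
75.45 is ≥ 70 and < 80 → C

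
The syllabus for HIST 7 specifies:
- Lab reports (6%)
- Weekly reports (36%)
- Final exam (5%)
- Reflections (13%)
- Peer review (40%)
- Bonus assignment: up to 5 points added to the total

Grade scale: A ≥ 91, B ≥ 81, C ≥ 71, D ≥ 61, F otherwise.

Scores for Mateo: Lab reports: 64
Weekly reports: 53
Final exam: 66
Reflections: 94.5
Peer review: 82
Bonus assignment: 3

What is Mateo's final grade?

C

Weighted total:
  Lab reports 64 × 0.06 = 3.84
  Weekly reports 53 × 0.36 = 19.08
  Final exam 66 × 0.05 = 3.3
  Reflections 94.5 × 0.13 = 12.285
  Peer review 82 × 0.4 = 32.8
Sum = 71.305
Bonus assignment: 71.305 + 3 = 74.305
74.305 is ≥ 71 and < 81 → C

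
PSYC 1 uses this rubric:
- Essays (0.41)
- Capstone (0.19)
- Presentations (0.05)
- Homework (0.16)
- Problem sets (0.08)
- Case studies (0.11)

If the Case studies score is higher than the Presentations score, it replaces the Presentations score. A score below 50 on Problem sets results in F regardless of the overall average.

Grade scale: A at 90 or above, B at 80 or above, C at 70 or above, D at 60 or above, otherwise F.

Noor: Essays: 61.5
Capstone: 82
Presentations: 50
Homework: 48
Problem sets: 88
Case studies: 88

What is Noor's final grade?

D

Case studies (88) > Presentations (50), so Presentations counts as 88.
Problem sets score 88 ≥ 50: minimum met.
Weighted total:
  Essays 61.5 × 0.41 = 25.215
  Capstone 82 × 0.19 = 15.58
  Presentations 88 × 0.05 = 4.4
  Homework 48 × 0.16 = 7.68
  Problem sets 88 × 0.08 = 7.04
  Case studies 88 × 0.11 = 9.68
Sum = 69.595
69.595 is ≥ 60 and < 70 → D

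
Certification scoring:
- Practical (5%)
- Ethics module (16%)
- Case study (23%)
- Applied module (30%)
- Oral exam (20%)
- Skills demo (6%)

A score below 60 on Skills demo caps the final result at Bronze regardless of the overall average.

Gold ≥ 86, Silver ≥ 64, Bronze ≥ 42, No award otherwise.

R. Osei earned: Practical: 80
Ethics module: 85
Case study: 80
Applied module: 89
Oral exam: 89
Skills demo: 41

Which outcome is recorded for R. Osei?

Bronze

Skills demo score 41 < 60: minimum not met.
Weighted total:
  Practical 80 × 0.05 = 4
  Ethics module 85 × 0.16 = 13.6
  Case study 80 × 0.23 = 18.4
  Applied module 89 × 0.3 = 26.7
  Oral exam 89 × 0.2 = 17.8
  Skills demo 41 × 0.06 = 2.46
Sum = 82.96
82.96 would be Silver; cap at Bronze applies → Bronze.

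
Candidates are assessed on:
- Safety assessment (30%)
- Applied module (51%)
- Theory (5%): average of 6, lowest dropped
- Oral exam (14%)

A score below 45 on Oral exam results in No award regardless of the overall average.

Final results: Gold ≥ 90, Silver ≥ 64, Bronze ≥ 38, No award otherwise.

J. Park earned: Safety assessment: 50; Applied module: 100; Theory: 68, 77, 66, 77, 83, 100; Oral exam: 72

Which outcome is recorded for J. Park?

Silver

Theory: drop 66 → average of remaining 5 = 405/5 = 81
Oral exam score 72 ≥ 45: minimum met.
Weighted total:
  Safety assessment 50 × 0.3 = 15
  Applied module 100 × 0.51 = 51
  Theory 81 × 0.05 = 4.05
  Oral exam 72 × 0.14 = 10.08
Sum = 80.13
80.13 is ≥ 64 and < 90 → Silver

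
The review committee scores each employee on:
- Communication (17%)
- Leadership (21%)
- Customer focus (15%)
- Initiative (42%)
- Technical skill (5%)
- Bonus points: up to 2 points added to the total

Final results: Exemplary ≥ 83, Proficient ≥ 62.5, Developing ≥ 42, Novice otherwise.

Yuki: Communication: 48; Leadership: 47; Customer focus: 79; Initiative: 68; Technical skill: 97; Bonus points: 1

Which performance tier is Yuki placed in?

Weighted total:
  Communication 48 × 0.17 = 8.16
  Leadership 47 × 0.21 = 9.87
  Customer focus 79 × 0.15 = 11.85
  Initiative 68 × 0.42 = 28.56
  Technical skill 97 × 0.05 = 4.85
Sum = 63.29
Bonus points: 63.29 + 1 = 64.29
64.29 is ≥ 62.5 and < 83 → Proficient

Proficient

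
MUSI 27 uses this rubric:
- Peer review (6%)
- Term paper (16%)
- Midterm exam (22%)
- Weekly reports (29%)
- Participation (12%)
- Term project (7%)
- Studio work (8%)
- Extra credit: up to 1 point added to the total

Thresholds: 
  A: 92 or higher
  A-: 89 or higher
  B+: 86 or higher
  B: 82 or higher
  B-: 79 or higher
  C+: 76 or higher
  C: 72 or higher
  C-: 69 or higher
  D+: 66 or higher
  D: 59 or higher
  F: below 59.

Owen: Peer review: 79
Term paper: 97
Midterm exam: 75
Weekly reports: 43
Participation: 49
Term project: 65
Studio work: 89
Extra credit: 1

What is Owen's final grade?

Weighted total:
  Peer review 79 × 0.06 = 4.74
  Term paper 97 × 0.16 = 15.52
  Midterm exam 75 × 0.22 = 16.5
  Weekly reports 43 × 0.29 = 12.47
  Participation 49 × 0.12 = 5.88
  Term project 65 × 0.07 = 4.55
  Studio work 89 × 0.08 = 7.12
Sum = 66.78
Extra credit: 66.78 + 1 = 67.78
67.78 is ≥ 66 and < 69 → D+

D+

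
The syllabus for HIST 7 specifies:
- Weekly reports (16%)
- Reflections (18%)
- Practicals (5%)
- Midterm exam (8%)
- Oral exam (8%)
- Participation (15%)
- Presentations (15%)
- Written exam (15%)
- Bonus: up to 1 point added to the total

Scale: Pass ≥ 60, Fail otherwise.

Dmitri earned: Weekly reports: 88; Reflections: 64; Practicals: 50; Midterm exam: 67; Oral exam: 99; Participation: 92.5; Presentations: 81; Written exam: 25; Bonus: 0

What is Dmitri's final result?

Pass

Weighted total:
  Weekly reports 88 × 0.16 = 14.08
  Reflections 64 × 0.18 = 11.52
  Practicals 50 × 0.05 = 2.5
  Midterm exam 67 × 0.08 = 5.36
  Oral exam 99 × 0.08 = 7.92
  Participation 92.5 × 0.15 = 13.875
  Presentations 81 × 0.15 = 12.15
  Written exam 25 × 0.15 = 3.75
Sum = 71.155
Bonus: 71.155 + 0 = 71.155
71.155 ≥ 60 → Pass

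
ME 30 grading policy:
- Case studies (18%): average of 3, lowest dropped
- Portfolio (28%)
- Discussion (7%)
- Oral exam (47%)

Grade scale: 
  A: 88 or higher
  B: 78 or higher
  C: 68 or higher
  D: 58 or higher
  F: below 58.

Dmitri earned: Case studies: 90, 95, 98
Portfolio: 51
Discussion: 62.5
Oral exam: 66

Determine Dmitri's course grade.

Case studies: drop 90 → average of remaining 2 = 193/2 = 96.5
Weighted total:
  Case studies 96.5 × 0.18 = 17.37
  Portfolio 51 × 0.28 = 14.28
  Discussion 62.5 × 0.07 = 4.375
  Oral exam 66 × 0.47 = 31.02
Sum = 67.045
67.045 is ≥ 58 and < 68 → D

D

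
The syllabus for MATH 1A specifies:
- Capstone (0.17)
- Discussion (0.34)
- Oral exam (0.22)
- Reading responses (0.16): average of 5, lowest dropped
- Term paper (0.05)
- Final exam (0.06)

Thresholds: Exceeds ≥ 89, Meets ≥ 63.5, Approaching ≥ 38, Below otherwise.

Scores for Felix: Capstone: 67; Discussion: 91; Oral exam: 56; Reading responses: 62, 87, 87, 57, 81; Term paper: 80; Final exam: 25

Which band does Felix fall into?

Reading responses: drop 57 → average of remaining 4 = 317/4 = 79.25
Weighted total:
  Capstone 67 × 0.17 = 11.39
  Discussion 91 × 0.34 = 30.94
  Oral exam 56 × 0.22 = 12.32
  Reading responses 79.25 × 0.16 = 12.68
  Term paper 80 × 0.05 = 4
  Final exam 25 × 0.06 = 1.5
Sum = 72.83
72.83 is ≥ 63.5 and < 89 → Meets

Meets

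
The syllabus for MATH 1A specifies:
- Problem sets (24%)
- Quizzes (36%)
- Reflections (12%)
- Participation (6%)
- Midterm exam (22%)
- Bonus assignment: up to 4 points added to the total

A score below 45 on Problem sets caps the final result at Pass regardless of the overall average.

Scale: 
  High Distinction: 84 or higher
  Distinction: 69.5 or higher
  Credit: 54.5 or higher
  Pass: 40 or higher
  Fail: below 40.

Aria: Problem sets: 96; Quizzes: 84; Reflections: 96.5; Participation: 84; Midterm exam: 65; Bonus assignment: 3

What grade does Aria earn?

High Distinction

Problem sets score 96 ≥ 45: minimum met.
Weighted total:
  Problem sets 96 × 0.24 = 23.04
  Quizzes 84 × 0.36 = 30.24
  Reflections 96.5 × 0.12 = 11.58
  Participation 84 × 0.06 = 5.04
  Midterm exam 65 × 0.22 = 14.3
Sum = 84.2
Bonus assignment: 84.2 + 3 = 87.2
87.2 ≥ 84 → High Distinction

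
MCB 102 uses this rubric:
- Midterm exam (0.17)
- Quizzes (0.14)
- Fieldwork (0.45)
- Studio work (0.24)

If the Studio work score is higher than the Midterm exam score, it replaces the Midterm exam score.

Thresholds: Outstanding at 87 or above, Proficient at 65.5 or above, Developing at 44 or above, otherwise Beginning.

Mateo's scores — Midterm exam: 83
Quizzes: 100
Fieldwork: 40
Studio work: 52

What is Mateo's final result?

Developing

Studio work (52) ≤ Midterm exam (83), so Midterm exam stays at 83.
Weighted total:
  Midterm exam 83 × 0.17 = 14.11
  Quizzes 100 × 0.14 = 14
  Fieldwork 40 × 0.45 = 18
  Studio work 52 × 0.24 = 12.48
Sum = 58.59
58.59 is ≥ 44 and < 65.5 → Developing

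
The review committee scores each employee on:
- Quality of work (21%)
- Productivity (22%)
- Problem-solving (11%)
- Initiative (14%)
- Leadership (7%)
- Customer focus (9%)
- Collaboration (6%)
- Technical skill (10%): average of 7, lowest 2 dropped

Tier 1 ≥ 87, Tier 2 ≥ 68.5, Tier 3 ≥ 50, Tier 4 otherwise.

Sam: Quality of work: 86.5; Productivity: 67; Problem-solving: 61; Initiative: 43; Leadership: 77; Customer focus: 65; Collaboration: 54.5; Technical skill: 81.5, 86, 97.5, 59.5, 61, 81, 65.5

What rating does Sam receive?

Technical skill: drop 59.5, 61 → average of remaining 5 = 411.5/5 = 82.3
Weighted total:
  Quality of work 86.5 × 0.21 = 18.165
  Productivity 67 × 0.22 = 14.74
  Problem-solving 61 × 0.11 = 6.71
  Initiative 43 × 0.14 = 6.02
  Leadership 77 × 0.07 = 5.39
  Customer focus 65 × 0.09 = 5.85
  Collaboration 54.5 × 0.06 = 3.27
  Technical skill 82.3 × 0.1 = 8.23
Sum = 68.375
68.375 is ≥ 50 and < 68.5 → Tier 3

Tier 3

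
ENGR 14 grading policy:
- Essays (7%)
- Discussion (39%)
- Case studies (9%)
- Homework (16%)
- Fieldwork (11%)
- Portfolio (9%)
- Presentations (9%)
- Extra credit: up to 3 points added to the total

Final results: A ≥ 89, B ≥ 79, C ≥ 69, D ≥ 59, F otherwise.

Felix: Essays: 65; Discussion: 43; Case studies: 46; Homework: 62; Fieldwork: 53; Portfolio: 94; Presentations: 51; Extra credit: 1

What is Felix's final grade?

Weighted total:
  Essays 65 × 0.07 = 4.55
  Discussion 43 × 0.39 = 16.77
  Case studies 46 × 0.09 = 4.14
  Homework 62 × 0.16 = 9.92
  Fieldwork 53 × 0.11 = 5.83
  Portfolio 94 × 0.09 = 8.46
  Presentations 51 × 0.09 = 4.59
Sum = 54.26
Extra credit: 54.26 + 1 = 55.26
55.26 < 59 → F

F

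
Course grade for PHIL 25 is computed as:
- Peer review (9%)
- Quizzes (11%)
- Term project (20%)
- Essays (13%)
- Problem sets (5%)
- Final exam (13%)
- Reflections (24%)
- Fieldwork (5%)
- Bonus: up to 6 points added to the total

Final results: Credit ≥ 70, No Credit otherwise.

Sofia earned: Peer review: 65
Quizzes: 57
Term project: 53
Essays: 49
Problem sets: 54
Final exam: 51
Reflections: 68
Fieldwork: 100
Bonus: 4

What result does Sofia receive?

No Credit

Weighted total:
  Peer review 65 × 0.09 = 5.85
  Quizzes 57 × 0.11 = 6.27
  Term project 53 × 0.2 = 10.6
  Essays 49 × 0.13 = 6.37
  Problem sets 54 × 0.05 = 2.7
  Final exam 51 × 0.13 = 6.63
  Reflections 68 × 0.24 = 16.32
  Fieldwork 100 × 0.05 = 5
Sum = 59.74
Bonus: 59.74 + 4 = 63.74
63.74 < 70 → No Credit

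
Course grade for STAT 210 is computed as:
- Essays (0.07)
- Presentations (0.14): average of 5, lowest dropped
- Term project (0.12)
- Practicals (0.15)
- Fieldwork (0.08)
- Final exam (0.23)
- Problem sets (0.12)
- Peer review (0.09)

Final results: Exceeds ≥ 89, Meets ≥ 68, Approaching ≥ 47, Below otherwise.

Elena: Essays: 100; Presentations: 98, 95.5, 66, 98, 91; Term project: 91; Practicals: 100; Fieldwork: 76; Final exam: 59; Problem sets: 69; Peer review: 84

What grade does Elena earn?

Meets

Presentations: drop 66 → average of remaining 4 = 382.5/4 = 95.625
Weighted total:
  Essays 100 × 0.07 = 7
  Presentations 95.625 × 0.14 = 13.3875
  Term project 91 × 0.12 = 10.92
  Practicals 100 × 0.15 = 15
  Fieldwork 76 × 0.08 = 6.08
  Final exam 59 × 0.23 = 13.57
  Problem sets 69 × 0.12 = 8.28
  Peer review 84 × 0.09 = 7.56
Sum = 81.7975
81.7975 is ≥ 68 and < 89 → Meets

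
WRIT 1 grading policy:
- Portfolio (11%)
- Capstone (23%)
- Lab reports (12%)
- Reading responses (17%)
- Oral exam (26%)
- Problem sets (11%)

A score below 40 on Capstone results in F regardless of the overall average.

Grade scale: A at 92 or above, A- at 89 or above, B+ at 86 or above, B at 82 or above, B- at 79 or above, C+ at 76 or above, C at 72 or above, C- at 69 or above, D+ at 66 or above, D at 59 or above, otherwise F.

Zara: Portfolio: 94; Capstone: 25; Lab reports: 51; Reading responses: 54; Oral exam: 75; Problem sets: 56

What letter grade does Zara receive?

F

Capstone score 25 < 40: minimum not met.
Weighted total:
  Portfolio 94 × 0.11 = 10.34
  Capstone 25 × 0.23 = 5.75
  Lab reports 51 × 0.12 = 6.12
  Reading responses 54 × 0.17 = 9.18
  Oral exam 75 × 0.26 = 19.5
  Problem sets 56 × 0.11 = 6.16
Sum = 57.05
Because the Capstone minimum was not met, the result is F.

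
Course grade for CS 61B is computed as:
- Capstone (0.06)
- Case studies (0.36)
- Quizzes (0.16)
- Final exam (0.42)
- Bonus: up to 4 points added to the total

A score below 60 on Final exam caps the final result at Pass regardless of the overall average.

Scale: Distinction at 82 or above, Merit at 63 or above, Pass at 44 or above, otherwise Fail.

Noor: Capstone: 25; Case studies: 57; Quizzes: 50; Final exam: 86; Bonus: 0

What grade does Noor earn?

Final exam score 86 ≥ 60: minimum met.
Weighted total:
  Capstone 25 × 0.06 = 1.5
  Case studies 57 × 0.36 = 20.52
  Quizzes 50 × 0.16 = 8
  Final exam 86 × 0.42 = 36.12
Sum = 66.14
Bonus: 66.14 + 0 = 66.14
66.14 is ≥ 63 and < 82 → Merit

Merit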